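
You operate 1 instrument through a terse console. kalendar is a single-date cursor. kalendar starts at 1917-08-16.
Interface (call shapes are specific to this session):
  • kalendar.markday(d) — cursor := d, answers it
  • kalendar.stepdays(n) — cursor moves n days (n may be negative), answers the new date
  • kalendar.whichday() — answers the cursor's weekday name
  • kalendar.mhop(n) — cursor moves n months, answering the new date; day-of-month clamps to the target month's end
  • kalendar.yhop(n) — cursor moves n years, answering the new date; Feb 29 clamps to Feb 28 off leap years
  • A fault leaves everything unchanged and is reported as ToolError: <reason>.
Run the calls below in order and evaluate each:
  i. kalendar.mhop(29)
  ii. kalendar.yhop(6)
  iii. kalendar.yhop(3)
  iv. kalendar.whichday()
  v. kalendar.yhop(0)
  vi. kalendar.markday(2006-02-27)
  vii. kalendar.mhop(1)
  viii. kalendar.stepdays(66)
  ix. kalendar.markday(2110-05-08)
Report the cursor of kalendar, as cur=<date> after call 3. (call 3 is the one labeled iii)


Answer: cur=1929-01-16

Derivation:
>>> mhop n→29
= 1920-01-16
>>> yhop n→6
= 1926-01-16
>>> yhop n→3
= 1929-01-16
>>> whichday
= Wednesday
>>> yhop n→0
= 1929-01-16
>>> markday d→2006-02-27
= 2006-02-27
>>> mhop n→1
= 2006-03-27
>>> stepdays n→66
= 2006-06-01
>>> markday d→2110-05-08
= 2110-05-08


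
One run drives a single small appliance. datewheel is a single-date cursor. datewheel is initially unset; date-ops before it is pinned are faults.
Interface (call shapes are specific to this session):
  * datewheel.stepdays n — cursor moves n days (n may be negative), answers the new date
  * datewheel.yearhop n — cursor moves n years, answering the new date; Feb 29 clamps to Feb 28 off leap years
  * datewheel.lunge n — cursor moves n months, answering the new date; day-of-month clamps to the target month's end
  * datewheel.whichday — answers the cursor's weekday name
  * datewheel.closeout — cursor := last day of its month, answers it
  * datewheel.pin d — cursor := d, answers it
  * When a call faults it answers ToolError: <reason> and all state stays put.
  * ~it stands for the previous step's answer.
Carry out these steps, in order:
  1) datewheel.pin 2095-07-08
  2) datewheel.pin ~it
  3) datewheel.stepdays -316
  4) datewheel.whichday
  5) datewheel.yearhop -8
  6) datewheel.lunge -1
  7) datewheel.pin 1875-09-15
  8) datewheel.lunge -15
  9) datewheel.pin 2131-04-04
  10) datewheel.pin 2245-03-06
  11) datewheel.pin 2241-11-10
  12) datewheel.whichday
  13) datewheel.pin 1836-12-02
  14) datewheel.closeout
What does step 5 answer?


Answer: 2086-08-26

Derivation:
Act: pin[d='2095-07-08']
Obs: 2095-07-08
Act: pin[d='~it']
Obs: 2095-07-08
Act: stepdays[n='-316']
Obs: 2094-08-26
Act: whichday[]
Obs: Thursday
Act: yearhop[n='-8']
Obs: 2086-08-26
Act: lunge[n='-1']
Obs: 2086-07-26
Act: pin[d='1875-09-15']
Obs: 1875-09-15
Act: lunge[n='-15']
Obs: 1874-06-15
Act: pin[d='2131-04-04']
Obs: 2131-04-04
Act: pin[d='2245-03-06']
Obs: 2245-03-06
Act: pin[d='2241-11-10']
Obs: 2241-11-10
Act: whichday[]
Obs: Wednesday
Act: pin[d='1836-12-02']
Obs: 1836-12-02
Act: closeout[]
Obs: 1836-12-31


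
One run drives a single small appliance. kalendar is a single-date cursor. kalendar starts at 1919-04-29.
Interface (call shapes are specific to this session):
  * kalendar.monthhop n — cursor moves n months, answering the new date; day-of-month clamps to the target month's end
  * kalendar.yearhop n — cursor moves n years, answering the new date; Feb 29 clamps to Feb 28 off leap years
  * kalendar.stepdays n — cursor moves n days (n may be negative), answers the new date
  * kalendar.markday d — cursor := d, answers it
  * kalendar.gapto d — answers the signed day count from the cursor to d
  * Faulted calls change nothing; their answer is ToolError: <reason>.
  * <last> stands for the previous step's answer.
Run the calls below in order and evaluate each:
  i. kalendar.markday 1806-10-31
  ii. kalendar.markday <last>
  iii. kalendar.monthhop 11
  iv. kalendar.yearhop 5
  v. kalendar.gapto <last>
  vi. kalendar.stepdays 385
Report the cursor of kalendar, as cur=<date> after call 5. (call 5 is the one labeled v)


# 1. markday(d: 1806-10-31) -> 1806-10-31
# 2. markday(d: <last>) -> 1806-10-31
# 3. monthhop(n: 11) -> 1807-09-30
# 4. yearhop(n: 5) -> 1812-09-30
# 5. gapto(d: <last>) -> 0
# 6. stepdays(n: 385) -> 1813-10-20

Answer: cur=1812-09-30


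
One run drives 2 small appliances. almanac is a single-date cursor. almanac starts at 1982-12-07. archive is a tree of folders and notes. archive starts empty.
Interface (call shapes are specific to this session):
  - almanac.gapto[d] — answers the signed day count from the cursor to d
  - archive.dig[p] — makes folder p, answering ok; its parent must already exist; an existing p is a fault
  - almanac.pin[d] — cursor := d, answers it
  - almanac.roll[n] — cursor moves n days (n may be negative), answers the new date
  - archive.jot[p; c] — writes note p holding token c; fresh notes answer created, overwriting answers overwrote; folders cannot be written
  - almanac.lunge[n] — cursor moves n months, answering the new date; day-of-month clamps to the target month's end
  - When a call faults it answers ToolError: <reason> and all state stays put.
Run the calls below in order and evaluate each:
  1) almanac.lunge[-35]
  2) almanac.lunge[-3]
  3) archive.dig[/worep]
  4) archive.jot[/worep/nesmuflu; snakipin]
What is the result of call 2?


% lunge -35
:: 1980-01-07
% lunge -3
:: 1979-10-07
% dig /worep
:: ok
% jot /worep/nesmuflu snakipin
:: created

Answer: 1979-10-07


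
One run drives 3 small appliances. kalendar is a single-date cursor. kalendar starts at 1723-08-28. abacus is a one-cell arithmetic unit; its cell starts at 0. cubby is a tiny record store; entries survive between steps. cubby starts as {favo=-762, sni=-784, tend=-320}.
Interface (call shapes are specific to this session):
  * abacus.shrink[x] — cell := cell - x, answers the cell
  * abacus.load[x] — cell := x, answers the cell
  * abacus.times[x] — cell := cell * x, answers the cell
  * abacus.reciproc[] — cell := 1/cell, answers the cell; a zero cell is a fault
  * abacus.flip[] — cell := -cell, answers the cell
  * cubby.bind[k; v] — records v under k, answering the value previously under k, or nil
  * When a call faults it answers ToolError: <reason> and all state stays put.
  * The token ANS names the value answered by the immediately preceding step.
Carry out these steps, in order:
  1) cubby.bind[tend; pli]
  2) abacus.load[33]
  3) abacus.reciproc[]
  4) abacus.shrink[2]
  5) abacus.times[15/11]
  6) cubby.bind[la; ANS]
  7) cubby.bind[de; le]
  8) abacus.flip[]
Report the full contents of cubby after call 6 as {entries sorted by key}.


Answer: {favo=-762, la=-325/121, sni=-784, tend=pli}

Derivation:
CALL cubby.bind[k='tend'; v='pli']
RET  -320
CALL abacus.load[x='33']
RET  33
CALL abacus.reciproc[]
RET  1/33
CALL abacus.shrink[x='2']
RET  -65/33
CALL abacus.times[x='15/11']
RET  -325/121
CALL cubby.bind[k='la'; v='ANS']
RET  nil
CALL cubby.bind[k='de'; v='le']
RET  nil
CALL abacus.flip[]
RET  325/121


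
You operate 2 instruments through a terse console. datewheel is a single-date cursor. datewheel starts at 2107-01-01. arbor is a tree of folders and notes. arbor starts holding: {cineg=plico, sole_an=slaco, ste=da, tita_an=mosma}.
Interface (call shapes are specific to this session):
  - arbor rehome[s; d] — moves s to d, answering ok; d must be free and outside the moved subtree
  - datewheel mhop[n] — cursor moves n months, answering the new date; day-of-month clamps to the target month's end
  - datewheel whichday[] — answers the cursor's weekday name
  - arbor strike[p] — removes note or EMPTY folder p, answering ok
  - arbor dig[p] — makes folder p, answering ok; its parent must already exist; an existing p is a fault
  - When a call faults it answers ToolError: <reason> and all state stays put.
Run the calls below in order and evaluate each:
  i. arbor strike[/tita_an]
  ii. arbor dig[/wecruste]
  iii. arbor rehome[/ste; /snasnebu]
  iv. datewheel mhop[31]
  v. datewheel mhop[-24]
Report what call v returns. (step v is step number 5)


Answer: 2107-08-01

Derivation:
CALL arbor strike[p→/tita_an]
RET  ok
CALL arbor dig[p→/wecruste]
RET  ok
CALL arbor rehome[s→/ste; d→/snasnebu]
RET  ok
CALL datewheel mhop[n→31]
RET  2109-08-01
CALL datewheel mhop[n→-24]
RET  2107-08-01


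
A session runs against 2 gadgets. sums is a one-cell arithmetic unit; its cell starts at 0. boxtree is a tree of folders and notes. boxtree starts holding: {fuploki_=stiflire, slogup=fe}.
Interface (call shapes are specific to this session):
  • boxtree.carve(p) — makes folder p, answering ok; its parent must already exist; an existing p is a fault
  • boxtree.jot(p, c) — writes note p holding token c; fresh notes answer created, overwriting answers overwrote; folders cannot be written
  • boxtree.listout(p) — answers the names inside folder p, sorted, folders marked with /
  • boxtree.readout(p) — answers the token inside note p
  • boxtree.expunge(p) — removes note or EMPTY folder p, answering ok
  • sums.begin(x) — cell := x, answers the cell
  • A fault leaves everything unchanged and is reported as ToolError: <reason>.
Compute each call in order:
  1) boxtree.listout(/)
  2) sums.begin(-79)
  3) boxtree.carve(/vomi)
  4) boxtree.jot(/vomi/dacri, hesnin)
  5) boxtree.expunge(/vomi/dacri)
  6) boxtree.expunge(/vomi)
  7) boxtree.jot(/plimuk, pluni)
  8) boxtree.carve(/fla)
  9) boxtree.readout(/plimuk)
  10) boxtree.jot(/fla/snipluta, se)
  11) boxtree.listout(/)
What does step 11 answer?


Answer: [fla/, fuploki_, plimuk, slogup]

Derivation:
I invoke boxtree.listout passing p: /, yielding [fuploki_, slogup].
Then sums.begin passing x: -79, which returns -79.
Calling boxtree.carve passing p: /vomi, and observe ok.
Using boxtree.jot passing p: /vomi/dacri, c: hesnin, and see created.
I use boxtree.expunge passing p: /vomi/dacri: ok.
Now I run boxtree.expunge passing p: /vomi, → ok.
Next I call boxtree.jot passing p: /plimuk, c: pluni, and see created.
Then boxtree.carve passing p: /fla, yielding ok.
Next I call boxtree.readout passing p: /plimuk, and get pluni.
I try boxtree.jot passing p: /fla/snipluta, c: se, and see created.
Next I call boxtree.listout passing p: /, and observe [fla/, fuploki_, plimuk, slogup].


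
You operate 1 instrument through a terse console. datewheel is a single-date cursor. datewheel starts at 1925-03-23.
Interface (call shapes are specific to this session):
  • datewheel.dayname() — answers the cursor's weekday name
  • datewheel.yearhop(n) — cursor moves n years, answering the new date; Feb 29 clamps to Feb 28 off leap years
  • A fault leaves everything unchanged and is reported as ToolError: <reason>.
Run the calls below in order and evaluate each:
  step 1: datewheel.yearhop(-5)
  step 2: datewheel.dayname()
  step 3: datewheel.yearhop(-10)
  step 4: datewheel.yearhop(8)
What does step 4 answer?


I use yearhop using -5, which returns 1920-03-23.
Invoking dayname, giving Tuesday.
Then yearhop using -10, which returns 1910-03-23.
Then yearhop using 8, which returns 1918-03-23.

Answer: 1918-03-23


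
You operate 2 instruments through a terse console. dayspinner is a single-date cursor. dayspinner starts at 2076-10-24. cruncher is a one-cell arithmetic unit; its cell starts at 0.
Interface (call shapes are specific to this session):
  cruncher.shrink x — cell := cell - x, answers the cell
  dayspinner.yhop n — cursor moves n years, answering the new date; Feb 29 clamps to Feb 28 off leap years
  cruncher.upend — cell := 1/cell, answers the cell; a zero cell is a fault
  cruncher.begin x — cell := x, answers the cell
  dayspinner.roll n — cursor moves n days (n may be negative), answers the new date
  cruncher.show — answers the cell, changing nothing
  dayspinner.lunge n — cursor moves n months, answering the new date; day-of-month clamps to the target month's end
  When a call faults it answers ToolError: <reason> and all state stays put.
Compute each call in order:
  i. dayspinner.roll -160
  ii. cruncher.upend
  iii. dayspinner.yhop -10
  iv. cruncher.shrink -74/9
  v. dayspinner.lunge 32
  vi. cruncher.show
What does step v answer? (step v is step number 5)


Answer: 2069-01-17

Derivation:
// roll(-160) ~> 2076-05-17
// upend() ~> ToolError: reciprocal of zero
// yhop(-10) ~> 2066-05-17
// shrink(-74/9) ~> 74/9
// lunge(32) ~> 2069-01-17
// show() ~> 74/9


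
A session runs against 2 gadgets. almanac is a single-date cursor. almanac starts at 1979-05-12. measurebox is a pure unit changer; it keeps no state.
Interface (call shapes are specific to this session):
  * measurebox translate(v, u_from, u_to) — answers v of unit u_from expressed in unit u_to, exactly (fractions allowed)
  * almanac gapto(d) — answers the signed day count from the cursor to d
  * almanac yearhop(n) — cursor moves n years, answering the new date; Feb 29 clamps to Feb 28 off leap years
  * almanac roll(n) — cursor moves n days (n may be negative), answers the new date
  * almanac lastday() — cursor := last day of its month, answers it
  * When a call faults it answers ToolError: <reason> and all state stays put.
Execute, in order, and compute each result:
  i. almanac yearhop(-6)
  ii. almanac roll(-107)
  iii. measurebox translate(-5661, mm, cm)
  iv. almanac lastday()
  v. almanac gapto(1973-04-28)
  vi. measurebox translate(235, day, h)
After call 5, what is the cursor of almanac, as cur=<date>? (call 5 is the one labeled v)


Answer: cur=1973-01-31

Derivation:
$ almanac yearhop n=-6
= 1973-05-12
$ almanac roll n=-107
= 1973-01-25
$ measurebox translate v=-5661 u_from=mm u_to=cm
= -5661/10
$ almanac lastday
= 1973-01-31
$ almanac gapto d=1973-04-28
= 87
$ measurebox translate v=235 u_from=day u_to=h
= 5640


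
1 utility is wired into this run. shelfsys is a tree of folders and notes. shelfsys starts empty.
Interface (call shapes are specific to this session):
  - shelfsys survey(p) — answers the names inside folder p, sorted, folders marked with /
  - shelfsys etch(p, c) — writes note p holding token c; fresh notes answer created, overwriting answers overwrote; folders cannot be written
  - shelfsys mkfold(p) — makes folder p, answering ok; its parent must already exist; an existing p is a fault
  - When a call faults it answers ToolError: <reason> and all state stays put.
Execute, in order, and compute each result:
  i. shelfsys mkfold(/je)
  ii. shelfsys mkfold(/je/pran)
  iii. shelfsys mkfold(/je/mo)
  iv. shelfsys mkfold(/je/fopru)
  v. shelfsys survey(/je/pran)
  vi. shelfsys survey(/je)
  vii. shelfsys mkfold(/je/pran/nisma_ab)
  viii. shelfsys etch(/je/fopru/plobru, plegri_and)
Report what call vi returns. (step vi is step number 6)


CALL shelfsys mkfold[/je]
RET  ok
CALL shelfsys mkfold[/je/pran]
RET  ok
CALL shelfsys mkfold[/je/mo]
RET  ok
CALL shelfsys mkfold[/je/fopru]
RET  ok
CALL shelfsys survey[/je/pran]
RET  []
CALL shelfsys survey[/je]
RET  [fopru/, mo/, pran/]
CALL shelfsys mkfold[/je/pran/nisma_ab]
RET  ok
CALL shelfsys etch[/je/fopru/plobru; plegri_and]
RET  created

Answer: [fopru/, mo/, pran/]


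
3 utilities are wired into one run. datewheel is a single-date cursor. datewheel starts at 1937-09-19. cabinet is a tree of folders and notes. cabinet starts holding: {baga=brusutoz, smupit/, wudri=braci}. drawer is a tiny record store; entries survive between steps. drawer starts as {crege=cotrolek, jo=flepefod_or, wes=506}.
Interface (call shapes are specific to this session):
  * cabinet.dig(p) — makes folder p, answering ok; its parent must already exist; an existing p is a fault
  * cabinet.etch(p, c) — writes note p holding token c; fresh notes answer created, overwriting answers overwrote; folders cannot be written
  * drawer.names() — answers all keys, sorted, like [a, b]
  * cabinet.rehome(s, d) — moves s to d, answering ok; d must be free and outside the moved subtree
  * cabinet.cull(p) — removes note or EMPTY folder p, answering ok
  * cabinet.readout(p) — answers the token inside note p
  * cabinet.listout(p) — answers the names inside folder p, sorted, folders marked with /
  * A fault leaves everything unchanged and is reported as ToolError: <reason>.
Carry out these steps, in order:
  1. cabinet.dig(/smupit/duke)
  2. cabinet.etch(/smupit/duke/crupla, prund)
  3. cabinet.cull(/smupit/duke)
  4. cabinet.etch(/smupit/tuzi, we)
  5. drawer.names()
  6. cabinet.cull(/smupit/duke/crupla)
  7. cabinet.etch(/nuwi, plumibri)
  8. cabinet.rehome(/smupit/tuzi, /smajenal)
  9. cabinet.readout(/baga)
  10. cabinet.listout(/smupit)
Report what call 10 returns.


Answer: [duke/]

Derivation:
> dig p=/smupit/duke
[out] ok
> etch p=/smupit/duke/crupla c=prund
[out] created
> cull p=/smupit/duke
[out] ToolError: not empty
> etch p=/smupit/tuzi c=we
[out] created
> names
[out] [crege, jo, wes]
> cull p=/smupit/duke/crupla
[out] ok
> etch p=/nuwi c=plumibri
[out] created
> rehome s=/smupit/tuzi d=/smajenal
[out] ok
> readout p=/baga
[out] brusutoz
> listout p=/smupit
[out] [duke/]


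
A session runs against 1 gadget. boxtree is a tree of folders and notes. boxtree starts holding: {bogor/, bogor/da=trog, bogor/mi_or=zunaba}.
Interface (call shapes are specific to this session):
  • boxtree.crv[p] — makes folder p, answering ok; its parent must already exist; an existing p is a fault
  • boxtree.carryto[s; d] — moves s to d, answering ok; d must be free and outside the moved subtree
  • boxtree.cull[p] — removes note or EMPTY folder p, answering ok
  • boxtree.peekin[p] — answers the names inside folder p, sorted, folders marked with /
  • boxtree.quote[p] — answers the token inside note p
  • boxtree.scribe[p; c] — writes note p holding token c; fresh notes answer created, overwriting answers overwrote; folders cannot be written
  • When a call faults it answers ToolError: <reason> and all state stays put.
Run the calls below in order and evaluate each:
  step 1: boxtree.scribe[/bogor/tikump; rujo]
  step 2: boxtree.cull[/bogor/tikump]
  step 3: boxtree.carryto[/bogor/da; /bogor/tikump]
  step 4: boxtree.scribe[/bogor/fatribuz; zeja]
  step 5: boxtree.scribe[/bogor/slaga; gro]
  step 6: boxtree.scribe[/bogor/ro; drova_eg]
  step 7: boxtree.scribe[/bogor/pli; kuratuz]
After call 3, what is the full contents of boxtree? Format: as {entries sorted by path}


Act: scribe[p='/bogor/tikump'; c='rujo']
Obs: created
Act: cull[p='/bogor/tikump']
Obs: ok
Act: carryto[s='/bogor/da'; d='/bogor/tikump']
Obs: ok
Act: scribe[p='/bogor/fatribuz'; c='zeja']
Obs: created
Act: scribe[p='/bogor/slaga'; c='gro']
Obs: created
Act: scribe[p='/bogor/ro'; c='drova_eg']
Obs: created
Act: scribe[p='/bogor/pli'; c='kuratuz']
Obs: created

Answer: {bogor/, bogor/mi_or=zunaba, bogor/tikump=trog}


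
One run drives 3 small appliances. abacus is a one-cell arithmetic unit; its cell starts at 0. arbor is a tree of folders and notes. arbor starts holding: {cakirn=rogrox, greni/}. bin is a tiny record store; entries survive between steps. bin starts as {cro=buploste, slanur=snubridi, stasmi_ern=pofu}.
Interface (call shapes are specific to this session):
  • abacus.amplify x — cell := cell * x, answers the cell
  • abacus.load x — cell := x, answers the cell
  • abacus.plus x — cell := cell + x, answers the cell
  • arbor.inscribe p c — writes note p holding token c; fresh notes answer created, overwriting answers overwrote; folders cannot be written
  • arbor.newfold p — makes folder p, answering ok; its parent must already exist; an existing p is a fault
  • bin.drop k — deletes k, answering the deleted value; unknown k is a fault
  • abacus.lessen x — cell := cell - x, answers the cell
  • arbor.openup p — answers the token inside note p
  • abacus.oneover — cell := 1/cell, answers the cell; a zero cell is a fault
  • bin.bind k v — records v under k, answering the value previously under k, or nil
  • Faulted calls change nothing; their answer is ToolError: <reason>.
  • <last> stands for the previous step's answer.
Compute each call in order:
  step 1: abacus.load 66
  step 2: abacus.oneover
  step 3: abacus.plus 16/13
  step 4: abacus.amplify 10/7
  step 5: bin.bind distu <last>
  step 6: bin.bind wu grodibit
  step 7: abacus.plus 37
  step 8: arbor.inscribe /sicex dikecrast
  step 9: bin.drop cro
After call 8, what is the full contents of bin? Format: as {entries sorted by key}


>>> abacus.load x→66
[out] 66
>>> abacus.oneover
[out] 1/66
>>> abacus.plus x→16/13
[out] 1069/858
>>> abacus.amplify x→10/7
[out] 5345/3003
>>> bin.bind k→distu v→<last>
[out] nil
>>> bin.bind k→wu v→grodibit
[out] nil
>>> abacus.plus x→37
[out] 116456/3003
>>> arbor.inscribe p→/sicex c→dikecrast
[out] created
>>> bin.drop k→cro
[out] buploste

Answer: {cro=buploste, distu=5345/3003, slanur=snubridi, stasmi_ern=pofu, wu=grodibit}


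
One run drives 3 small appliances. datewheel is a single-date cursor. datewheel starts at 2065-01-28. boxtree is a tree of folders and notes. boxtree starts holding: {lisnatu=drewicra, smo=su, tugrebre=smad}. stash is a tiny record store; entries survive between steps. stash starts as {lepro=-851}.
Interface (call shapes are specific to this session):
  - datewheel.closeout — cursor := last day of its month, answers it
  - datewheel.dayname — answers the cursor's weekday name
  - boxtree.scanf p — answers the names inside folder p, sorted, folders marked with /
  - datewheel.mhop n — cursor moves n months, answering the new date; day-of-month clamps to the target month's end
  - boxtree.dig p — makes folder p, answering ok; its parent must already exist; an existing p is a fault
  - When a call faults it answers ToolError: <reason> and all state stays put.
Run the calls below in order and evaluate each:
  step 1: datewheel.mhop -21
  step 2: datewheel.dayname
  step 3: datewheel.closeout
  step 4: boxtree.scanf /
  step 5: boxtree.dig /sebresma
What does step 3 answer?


-> datewheel.mhop(n: -21)
<- 2063-04-28
-> datewheel.dayname()
<- Saturday
-> datewheel.closeout()
<- 2063-04-30
-> boxtree.scanf(p: /)
<- [lisnatu, smo, tugrebre]
-> boxtree.dig(p: /sebresma)
<- ok

Answer: 2063-04-30


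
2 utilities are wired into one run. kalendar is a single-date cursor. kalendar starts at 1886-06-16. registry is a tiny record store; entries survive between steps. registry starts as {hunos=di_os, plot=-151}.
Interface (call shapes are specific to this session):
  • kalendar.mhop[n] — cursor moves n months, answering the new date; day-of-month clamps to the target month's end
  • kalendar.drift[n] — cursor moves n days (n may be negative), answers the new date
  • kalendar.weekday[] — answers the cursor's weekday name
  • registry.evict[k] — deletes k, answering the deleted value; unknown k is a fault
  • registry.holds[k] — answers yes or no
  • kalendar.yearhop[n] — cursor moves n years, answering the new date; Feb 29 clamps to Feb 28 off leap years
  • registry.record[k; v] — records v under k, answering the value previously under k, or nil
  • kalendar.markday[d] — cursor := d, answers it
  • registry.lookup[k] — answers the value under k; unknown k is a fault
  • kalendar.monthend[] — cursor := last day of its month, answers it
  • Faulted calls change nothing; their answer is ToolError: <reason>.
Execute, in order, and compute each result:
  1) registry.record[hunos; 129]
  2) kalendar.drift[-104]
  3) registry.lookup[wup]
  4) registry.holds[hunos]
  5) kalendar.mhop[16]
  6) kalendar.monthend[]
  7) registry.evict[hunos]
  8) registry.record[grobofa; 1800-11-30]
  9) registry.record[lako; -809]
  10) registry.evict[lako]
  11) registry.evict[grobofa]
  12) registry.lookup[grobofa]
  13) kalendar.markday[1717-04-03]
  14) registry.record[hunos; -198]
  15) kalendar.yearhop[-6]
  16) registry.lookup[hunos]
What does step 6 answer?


Answer: 1887-07-31

Derivation:
·→ registry.record(hunos, 129)
·← di_os
·→ kalendar.drift(-104)
·← 1886-03-04
·→ registry.lookup(wup)
·← ToolError: no such key wup
·→ registry.holds(hunos)
·← yes
·→ kalendar.mhop(16)
·← 1887-07-04
·→ kalendar.monthend()
·← 1887-07-31
·→ registry.evict(hunos)
·← 129
·→ registry.record(grobofa, 1800-11-30)
·← nil
·→ registry.record(lako, -809)
·← nil
·→ registry.evict(lako)
·← -809
·→ registry.evict(grobofa)
·← 1800-11-30
·→ registry.lookup(grobofa)
·← ToolError: no such key grobofa
·→ kalendar.markday(1717-04-03)
·← 1717-04-03
·→ registry.record(hunos, -198)
·← nil
·→ kalendar.yearhop(-6)
·← 1711-04-03
·→ registry.lookup(hunos)
·← -198


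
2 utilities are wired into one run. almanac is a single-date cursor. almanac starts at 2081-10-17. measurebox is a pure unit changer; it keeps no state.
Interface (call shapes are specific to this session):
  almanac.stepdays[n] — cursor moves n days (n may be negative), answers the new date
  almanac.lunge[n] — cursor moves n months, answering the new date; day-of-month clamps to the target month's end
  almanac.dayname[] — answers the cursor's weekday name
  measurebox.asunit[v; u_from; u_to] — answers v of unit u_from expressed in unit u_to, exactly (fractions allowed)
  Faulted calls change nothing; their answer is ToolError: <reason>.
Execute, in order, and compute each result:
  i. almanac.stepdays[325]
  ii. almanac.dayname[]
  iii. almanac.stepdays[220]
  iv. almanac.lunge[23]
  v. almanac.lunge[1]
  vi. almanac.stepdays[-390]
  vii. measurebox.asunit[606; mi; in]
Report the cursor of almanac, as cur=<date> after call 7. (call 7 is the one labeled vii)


Answer: cur=2084-03-21

Derivation:
CALL almanac.stepdays[n='325']
RET  2082-09-07
CALL almanac.dayname[]
RET  Monday
CALL almanac.stepdays[n='220']
RET  2083-04-15
CALL almanac.lunge[n='23']
RET  2085-03-15
CALL almanac.lunge[n='1']
RET  2085-04-15
CALL almanac.stepdays[n='-390']
RET  2084-03-21
CALL measurebox.asunit[v='606'; u_from='mi'; u_to='in']
RET  38396160


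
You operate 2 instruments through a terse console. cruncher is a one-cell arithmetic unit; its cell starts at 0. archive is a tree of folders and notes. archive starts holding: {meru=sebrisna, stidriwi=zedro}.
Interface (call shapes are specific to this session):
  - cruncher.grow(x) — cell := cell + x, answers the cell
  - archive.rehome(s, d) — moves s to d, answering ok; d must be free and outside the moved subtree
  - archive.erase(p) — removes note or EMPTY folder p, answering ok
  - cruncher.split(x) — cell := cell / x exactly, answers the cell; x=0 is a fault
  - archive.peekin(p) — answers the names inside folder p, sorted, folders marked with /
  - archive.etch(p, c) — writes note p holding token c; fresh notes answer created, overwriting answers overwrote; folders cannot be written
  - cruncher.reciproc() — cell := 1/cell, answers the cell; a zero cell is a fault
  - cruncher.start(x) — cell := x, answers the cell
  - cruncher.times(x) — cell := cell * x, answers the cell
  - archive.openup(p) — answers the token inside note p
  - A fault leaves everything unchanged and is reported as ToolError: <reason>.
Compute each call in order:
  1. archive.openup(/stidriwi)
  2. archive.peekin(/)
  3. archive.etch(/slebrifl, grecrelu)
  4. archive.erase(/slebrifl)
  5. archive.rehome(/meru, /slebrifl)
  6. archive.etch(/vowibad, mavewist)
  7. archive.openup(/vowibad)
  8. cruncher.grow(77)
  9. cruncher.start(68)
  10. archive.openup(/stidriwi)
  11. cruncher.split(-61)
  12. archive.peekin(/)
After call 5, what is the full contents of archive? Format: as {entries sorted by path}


Answer: {slebrifl=sebrisna, stidriwi=zedro}

Derivation:
-> archive.openup(p: /stidriwi)
<- zedro
-> archive.peekin(p: /)
<- [meru, stidriwi]
-> archive.etch(p: /slebrifl, c: grecrelu)
<- created
-> archive.erase(p: /slebrifl)
<- ok
-> archive.rehome(s: /meru, d: /slebrifl)
<- ok
-> archive.etch(p: /vowibad, c: mavewist)
<- created
-> archive.openup(p: /vowibad)
<- mavewist
-> cruncher.grow(x: 77)
<- 77
-> cruncher.start(x: 68)
<- 68
-> archive.openup(p: /stidriwi)
<- zedro
-> cruncher.split(x: -61)
<- -68/61
-> archive.peekin(p: /)
<- [slebrifl, stidriwi, vowibad]


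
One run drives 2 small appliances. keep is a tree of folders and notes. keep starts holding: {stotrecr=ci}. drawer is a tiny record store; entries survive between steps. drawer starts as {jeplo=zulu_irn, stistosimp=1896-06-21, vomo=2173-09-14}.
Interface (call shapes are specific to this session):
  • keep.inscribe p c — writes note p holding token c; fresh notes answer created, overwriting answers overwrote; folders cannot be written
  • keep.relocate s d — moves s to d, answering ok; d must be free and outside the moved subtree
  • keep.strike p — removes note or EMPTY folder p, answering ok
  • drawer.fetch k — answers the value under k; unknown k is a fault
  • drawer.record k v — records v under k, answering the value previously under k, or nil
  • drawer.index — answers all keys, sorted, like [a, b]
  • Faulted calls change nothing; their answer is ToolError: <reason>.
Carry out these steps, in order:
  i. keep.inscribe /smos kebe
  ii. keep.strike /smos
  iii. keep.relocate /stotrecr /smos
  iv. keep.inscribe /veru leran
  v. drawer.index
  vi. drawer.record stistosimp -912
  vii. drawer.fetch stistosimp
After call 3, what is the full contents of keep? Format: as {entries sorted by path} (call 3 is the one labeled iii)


Answer: {smos=ci}

Derivation:
# 1. keep.inscribe(/smos, kebe) ~> created
# 2. keep.strike(/smos) ~> ok
# 3. keep.relocate(/stotrecr, /smos) ~> ok
# 4. keep.inscribe(/veru, leran) ~> created
# 5. drawer.index() ~> [jeplo, stistosimp, vomo]
# 6. drawer.record(stistosimp, -912) ~> 1896-06-21
# 7. drawer.fetch(stistosimp) ~> -912


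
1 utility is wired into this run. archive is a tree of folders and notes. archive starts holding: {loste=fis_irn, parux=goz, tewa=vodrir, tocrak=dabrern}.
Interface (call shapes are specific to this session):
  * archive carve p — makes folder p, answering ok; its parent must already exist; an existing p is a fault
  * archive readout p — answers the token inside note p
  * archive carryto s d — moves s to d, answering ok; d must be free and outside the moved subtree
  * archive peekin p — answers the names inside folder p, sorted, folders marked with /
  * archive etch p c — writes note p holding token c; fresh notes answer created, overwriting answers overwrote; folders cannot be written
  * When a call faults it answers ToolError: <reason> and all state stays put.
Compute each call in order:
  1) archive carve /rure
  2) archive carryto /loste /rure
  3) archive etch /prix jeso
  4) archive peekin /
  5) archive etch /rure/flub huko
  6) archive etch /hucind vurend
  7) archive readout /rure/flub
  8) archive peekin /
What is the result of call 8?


==> archive carve(p: /rure)
<== ok
==> archive carryto(s: /loste, d: /rure)
<== ToolError: exists
==> archive etch(p: /prix, c: jeso)
<== created
==> archive peekin(p: /)
<== [loste, parux, prix, rure/, tewa, tocrak]
==> archive etch(p: /rure/flub, c: huko)
<== created
==> archive etch(p: /hucind, c: vurend)
<== created
==> archive readout(p: /rure/flub)
<== huko
==> archive peekin(p: /)
<== [hucind, loste, parux, prix, rure/, tewa, tocrak]

Answer: [hucind, loste, parux, prix, rure/, tewa, tocrak]


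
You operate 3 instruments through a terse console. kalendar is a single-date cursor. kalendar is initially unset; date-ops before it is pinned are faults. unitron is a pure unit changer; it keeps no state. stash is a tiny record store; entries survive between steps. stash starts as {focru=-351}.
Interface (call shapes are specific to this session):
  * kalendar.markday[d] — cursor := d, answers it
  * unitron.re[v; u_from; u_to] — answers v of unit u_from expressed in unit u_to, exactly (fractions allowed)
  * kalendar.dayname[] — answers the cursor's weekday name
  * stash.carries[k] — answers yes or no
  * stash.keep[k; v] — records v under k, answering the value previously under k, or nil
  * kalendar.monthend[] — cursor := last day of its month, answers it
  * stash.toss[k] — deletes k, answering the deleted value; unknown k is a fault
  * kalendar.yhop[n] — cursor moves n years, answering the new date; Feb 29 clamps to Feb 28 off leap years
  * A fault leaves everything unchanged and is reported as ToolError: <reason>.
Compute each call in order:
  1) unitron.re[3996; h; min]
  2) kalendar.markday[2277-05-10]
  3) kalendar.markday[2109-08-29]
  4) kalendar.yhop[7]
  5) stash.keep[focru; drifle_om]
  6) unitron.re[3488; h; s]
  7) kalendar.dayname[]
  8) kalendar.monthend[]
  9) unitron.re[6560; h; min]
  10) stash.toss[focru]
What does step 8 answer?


Answer: 2116-08-31

Derivation:
;; re(v=3996, u_from=h, u_to=min) ~> 239760
;; markday(d=2277-05-10) ~> 2277-05-10
;; markday(d=2109-08-29) ~> 2109-08-29
;; yhop(n=7) ~> 2116-08-29
;; keep(k=focru, v=drifle_om) ~> -351
;; re(v=3488, u_from=h, u_to=s) ~> 12556800
;; dayname() ~> Saturday
;; monthend() ~> 2116-08-31
;; re(v=6560, u_from=h, u_to=min) ~> 393600
;; toss(k=focru) ~> drifle_om


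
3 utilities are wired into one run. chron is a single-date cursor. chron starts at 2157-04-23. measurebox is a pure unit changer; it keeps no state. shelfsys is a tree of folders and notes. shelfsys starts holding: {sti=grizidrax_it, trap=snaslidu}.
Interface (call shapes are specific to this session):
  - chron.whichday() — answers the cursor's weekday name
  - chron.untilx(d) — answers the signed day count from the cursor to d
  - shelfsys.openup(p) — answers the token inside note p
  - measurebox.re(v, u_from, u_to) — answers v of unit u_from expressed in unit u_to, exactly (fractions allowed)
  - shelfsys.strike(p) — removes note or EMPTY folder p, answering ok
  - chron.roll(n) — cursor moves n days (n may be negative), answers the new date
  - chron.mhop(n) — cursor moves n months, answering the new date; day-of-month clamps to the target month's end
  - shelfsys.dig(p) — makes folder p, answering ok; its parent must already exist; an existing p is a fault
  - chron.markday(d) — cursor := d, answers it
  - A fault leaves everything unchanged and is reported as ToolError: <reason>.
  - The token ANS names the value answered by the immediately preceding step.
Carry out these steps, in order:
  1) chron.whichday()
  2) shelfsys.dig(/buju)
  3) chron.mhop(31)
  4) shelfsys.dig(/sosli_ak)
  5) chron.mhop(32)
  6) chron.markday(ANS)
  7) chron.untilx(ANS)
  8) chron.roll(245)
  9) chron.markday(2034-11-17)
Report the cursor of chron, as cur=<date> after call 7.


Answer: cur=2162-07-23

Derivation:
;; 1. chron.whichday() == Saturday
;; 2. shelfsys.dig(p='/buju') == ok
;; 3. chron.mhop(n='31') == 2159-11-23
;; 4. shelfsys.dig(p='/sosli_ak') == ok
;; 5. chron.mhop(n='32') == 2162-07-23
;; 6. chron.markday(d='ANS') == 2162-07-23
;; 7. chron.untilx(d='ANS') == 0
;; 8. chron.roll(n='245') == 2163-03-25
;; 9. chron.markday(d='2034-11-17') == 2034-11-17


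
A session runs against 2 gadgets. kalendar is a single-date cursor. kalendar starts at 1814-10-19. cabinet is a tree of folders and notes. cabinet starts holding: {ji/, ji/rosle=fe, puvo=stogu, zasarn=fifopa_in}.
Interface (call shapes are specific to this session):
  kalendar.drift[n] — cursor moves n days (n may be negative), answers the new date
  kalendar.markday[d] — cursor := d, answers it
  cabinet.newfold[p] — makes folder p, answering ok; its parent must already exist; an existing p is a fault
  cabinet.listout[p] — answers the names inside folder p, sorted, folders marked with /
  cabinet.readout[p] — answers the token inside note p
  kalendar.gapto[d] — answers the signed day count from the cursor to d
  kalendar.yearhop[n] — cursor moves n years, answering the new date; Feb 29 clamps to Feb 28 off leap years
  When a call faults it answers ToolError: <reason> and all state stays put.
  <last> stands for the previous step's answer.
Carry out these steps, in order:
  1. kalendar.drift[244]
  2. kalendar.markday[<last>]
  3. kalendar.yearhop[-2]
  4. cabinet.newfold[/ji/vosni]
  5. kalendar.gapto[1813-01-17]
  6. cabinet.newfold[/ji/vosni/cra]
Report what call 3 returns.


Answer: 1813-06-20

Derivation:
·→ kalendar.drift(n='244')
·← 1815-06-20
·→ kalendar.markday(d='<last>')
·← 1815-06-20
·→ kalendar.yearhop(n='-2')
·← 1813-06-20
·→ cabinet.newfold(p='/ji/vosni')
·← ok
·→ kalendar.gapto(d='1813-01-17')
·← -154
·→ cabinet.newfold(p='/ji/vosni/cra')
·← ok


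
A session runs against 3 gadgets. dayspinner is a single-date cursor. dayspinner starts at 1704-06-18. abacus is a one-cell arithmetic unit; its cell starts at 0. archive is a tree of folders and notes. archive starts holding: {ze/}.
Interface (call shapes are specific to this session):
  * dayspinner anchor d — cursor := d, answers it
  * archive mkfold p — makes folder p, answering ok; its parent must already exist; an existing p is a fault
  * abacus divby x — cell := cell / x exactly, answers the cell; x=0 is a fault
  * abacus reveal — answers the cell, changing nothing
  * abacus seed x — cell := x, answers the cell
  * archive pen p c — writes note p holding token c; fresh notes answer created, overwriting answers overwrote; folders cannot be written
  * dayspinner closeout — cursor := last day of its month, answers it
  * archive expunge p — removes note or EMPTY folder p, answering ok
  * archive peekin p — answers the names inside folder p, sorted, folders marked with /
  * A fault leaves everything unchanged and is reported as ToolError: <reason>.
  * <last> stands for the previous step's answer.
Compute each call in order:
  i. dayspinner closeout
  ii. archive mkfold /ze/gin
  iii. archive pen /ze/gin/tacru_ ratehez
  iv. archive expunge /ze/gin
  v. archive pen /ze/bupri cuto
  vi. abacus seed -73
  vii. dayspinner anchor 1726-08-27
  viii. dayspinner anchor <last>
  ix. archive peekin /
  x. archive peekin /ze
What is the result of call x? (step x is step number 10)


> dayspinner closeout
= 1704-06-30
> archive mkfold p='/ze/gin'
= ok
> archive pen p='/ze/gin/tacru_' c='ratehez'
= created
> archive expunge p='/ze/gin'
= ToolError: not empty
> archive pen p='/ze/bupri' c='cuto'
= created
> abacus seed x='-73'
= -73
> dayspinner anchor d='1726-08-27'
= 1726-08-27
> dayspinner anchor d='<last>'
= 1726-08-27
> archive peekin p='/'
= [ze/]
> archive peekin p='/ze'
= [bupri, gin/]

Answer: [bupri, gin/]


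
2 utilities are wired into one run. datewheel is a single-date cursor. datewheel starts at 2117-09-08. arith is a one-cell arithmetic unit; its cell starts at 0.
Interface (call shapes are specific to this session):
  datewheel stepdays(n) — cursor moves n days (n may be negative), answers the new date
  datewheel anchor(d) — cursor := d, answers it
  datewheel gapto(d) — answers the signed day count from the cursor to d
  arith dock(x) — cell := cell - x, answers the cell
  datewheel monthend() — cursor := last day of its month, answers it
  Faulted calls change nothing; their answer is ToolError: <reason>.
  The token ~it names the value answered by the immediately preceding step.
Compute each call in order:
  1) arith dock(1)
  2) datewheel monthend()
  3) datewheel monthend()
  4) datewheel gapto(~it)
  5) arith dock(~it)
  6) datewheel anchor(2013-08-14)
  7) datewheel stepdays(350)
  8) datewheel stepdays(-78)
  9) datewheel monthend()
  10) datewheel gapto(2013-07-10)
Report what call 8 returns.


Answer: 2014-05-13

Derivation:
CALL arith dock[x: 1]
RET  -1
CALL datewheel monthend[]
RET  2117-09-30
CALL datewheel monthend[]
RET  2117-09-30
CALL datewheel gapto[d: ~it]
RET  0
CALL arith dock[x: ~it]
RET  -1
CALL datewheel anchor[d: 2013-08-14]
RET  2013-08-14
CALL datewheel stepdays[n: 350]
RET  2014-07-30
CALL datewheel stepdays[n: -78]
RET  2014-05-13
CALL datewheel monthend[]
RET  2014-05-31
CALL datewheel gapto[d: 2013-07-10]
RET  -325


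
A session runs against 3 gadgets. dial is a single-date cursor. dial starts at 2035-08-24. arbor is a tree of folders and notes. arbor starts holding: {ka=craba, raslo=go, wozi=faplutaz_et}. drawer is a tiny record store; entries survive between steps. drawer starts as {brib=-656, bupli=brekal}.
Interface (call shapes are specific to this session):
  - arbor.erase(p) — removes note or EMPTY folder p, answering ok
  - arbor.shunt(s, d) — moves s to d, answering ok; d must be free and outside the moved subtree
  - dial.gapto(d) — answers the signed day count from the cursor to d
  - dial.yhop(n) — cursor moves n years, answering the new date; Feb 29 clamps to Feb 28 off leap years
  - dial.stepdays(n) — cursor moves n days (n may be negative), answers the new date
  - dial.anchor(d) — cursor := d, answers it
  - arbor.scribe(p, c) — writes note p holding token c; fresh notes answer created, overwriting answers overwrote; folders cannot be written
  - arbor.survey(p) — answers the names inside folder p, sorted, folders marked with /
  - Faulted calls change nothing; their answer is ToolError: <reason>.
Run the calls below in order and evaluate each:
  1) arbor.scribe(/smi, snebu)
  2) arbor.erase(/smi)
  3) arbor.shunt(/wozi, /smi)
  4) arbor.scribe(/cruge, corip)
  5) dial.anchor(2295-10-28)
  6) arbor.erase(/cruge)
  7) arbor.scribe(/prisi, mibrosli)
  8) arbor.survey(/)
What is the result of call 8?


Answer: [ka, prisi, raslo, smi]

Derivation:
CALL arbor.scribe[p: /smi; c: snebu]
RET  created
CALL arbor.erase[p: /smi]
RET  ok
CALL arbor.shunt[s: /wozi; d: /smi]
RET  ok
CALL arbor.scribe[p: /cruge; c: corip]
RET  created
CALL dial.anchor[d: 2295-10-28]
RET  2295-10-28
CALL arbor.erase[p: /cruge]
RET  ok
CALL arbor.scribe[p: /prisi; c: mibrosli]
RET  created
CALL arbor.survey[p: /]
RET  [ka, prisi, raslo, smi]
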